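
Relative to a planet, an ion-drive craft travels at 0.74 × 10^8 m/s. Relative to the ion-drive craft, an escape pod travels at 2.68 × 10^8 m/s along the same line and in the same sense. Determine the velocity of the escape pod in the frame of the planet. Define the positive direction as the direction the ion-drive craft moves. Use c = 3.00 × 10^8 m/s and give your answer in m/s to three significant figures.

In units of c (dividing by 3.00 × 10^8 m/s): v = 0.247, u' = 0.893.
u = (u' + v)/(1 + u'v/c²):
u = (0.893 + 0.247) / (1 + 0.893·0.247) = 1.1400/1.2204 = 0.9342
(Galilean addition would give +1.140c, exceeding c.)
Converting back: u = 0.9342 × 3.00 × 10^8 m/s.

2.80 × 10^8 m/s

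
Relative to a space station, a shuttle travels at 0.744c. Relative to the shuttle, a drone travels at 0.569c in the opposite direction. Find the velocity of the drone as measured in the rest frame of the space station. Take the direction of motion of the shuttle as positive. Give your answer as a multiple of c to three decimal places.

+0.303c

With v = 0.744 and u' = -0.569 (in units of c),
u = (u' + v)/(1 + u'v/c²):
u = (-0.569 + 0.744) / (1 + (-0.569)·0.744) = 0.1750/0.5767 = 0.3035
(Galilean addition would give +0.175c.)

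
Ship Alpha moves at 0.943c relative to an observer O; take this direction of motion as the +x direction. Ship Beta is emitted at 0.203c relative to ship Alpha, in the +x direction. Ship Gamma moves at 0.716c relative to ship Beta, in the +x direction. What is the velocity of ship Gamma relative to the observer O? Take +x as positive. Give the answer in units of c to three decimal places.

Apply u = (u' + v)/(1 + u'v/c²) successively, working outward toward the observer O.
Start: velocity of ship Alpha relative to the observer O = 0.9430c.
Compose with ship Beta (u' = 0.203 in ship Alpha frame): u_1 = (0.203 + 0.943) / (1 + 0.203·0.943) = 1.1460/1.1914 = 0.9619.
Compose with ship Gamma (u' = 0.716 in ship Beta frame): u_2 = (0.716 + 0.962) / (1 + 0.716·0.962) = 1.6779/1.6887 = 0.9936.

0.994c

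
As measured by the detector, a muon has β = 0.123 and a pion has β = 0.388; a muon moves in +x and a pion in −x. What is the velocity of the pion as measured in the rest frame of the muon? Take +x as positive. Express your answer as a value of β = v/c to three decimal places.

β = -0.488

β_A = 0.123, β_B = -0.388.
Transform to A's frame with the inverse velocity-addition law: u' = (u − v)/(1 − uv/c²), taking u = β_B and v = β_A.
u' = (-0.388 − 0.123) / (1 − (0.123)(-0.388)) = -0.5110/1.0477 = -0.4877.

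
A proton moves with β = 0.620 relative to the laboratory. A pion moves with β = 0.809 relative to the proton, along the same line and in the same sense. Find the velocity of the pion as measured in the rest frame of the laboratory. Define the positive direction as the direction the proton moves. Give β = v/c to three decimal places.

β = 0.952

With v = 0.620 and u' = 0.809 (in units of c),
u = (u' + v)/(1 + u'v/c²):
u = (0.809 + 0.620) / (1 + 0.809·0.620) = 1.4290/1.5016 = 0.9517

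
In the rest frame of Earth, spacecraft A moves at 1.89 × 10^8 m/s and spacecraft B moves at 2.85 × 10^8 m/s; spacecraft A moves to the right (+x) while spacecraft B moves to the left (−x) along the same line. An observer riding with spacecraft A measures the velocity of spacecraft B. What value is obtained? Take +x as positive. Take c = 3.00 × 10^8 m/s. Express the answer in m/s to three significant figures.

β_A = 0.630, β_B = -0.950 (dividing each by c = 3.00 × 10^8 m/s).
Transform to A's frame with the inverse velocity-addition law: u' = (u − v)/(1 − uv/c²), taking u = β_B and v = β_A.
u' = (-0.950 − 0.630) / (1 − (0.630)(-0.950)) = -1.5800/1.5985 = -0.9884.
u' = -0.9884 × 3.00 × 10^8 m/s.

-2.97 × 10^8 m/s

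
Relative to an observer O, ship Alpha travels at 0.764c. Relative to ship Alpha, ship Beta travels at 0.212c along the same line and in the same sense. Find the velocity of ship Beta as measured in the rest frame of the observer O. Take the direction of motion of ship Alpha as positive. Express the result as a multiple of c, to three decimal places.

With v = 0.764 and u' = 0.212 (in units of c),
u = (u' + v)/(1 + u'v/c²):
u = (0.212 + 0.764) / (1 + 0.212·0.764) = 0.9760/1.1620 = 0.8400

0.840c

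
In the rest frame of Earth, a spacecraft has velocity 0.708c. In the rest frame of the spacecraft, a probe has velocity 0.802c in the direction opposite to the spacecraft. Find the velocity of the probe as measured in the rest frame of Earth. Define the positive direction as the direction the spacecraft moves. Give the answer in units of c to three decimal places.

-0.217c

With v = 0.708 and u' = -0.802 (in units of c),
u = (u' + v)/(1 + u'v/c²):
u = (-0.802 + 0.708) / (1 + (-0.802)·0.708) = -0.0940/0.4322 = -0.2175
(Galilean addition would give -0.094c.)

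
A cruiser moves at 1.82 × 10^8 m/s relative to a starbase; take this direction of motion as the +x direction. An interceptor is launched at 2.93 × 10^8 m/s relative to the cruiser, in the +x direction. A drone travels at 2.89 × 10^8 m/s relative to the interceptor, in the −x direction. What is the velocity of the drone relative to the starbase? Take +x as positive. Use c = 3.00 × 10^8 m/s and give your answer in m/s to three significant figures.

+2.20 × 10^8 m/s

Apply u = (u' + v)/(1 + u'v/c²) successively, working outward toward the starbase.
(Dividing each given speed by c = 3.00 × 10^8 m/s to work in units of c.)
Start: velocity of the cruiser relative to the starbase = 0.6067c.
Compose with the interceptor (u' = 0.977 in the cruiser frame): u_1 = (0.977 + 0.607) / (1 + 0.977·0.607) = 1.5833/1.5925 = 0.9942.
Compose with the drone (u' = -0.963 in the interceptor frame): u_2 = (-0.963 + 0.994) / (1 + (-0.963)·0.994) = 0.0309/0.0422 = 0.7320.
So u = 0.7320 × 3.00 × 10^8 m/s.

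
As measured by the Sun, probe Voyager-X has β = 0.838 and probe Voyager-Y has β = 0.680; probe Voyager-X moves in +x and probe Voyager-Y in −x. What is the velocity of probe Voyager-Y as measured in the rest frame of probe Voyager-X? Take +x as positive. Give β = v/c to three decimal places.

β = -0.967

β_A = 0.838, β_B = -0.680.
Transform to A's frame with the inverse velocity-addition law: u' = (u − v)/(1 − uv/c²), taking u = β_B and v = β_A.
u' = (-0.680 − 0.838) / (1 − (0.838)(-0.680)) = -1.5180/1.5698 = -0.9670.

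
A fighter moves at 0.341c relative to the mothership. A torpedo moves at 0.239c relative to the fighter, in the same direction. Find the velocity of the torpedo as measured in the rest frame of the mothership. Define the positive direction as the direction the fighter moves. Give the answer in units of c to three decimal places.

With v = 0.341 and u' = 0.239 (in units of c),
u = (u' + v)/(1 + u'v/c²):
u = (0.239 + 0.341) / (1 + 0.239·0.341) = 0.5800/1.0815 = 0.5363
(Galilean addition would give +0.580c.)

0.536c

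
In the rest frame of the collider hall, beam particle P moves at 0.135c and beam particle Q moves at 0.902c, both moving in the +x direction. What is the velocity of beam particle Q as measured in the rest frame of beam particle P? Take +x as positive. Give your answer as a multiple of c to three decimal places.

β_A = 0.135, β_B = 0.902.
Transform to A's frame with the inverse velocity-addition law: u' = (u − v)/(1 − uv/c²), taking u = β_B and v = β_A.
u' = (0.902 − 0.135) / (1 − (0.135)(0.902)) = 0.7670/0.8782 = 0.8733.

+0.873c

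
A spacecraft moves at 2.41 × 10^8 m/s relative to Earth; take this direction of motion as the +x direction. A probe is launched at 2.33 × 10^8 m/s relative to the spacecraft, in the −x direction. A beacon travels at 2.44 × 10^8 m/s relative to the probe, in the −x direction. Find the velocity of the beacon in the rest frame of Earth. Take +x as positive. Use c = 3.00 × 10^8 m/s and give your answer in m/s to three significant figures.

Apply u = (u' + v)/(1 + u'v/c²) successively, working outward toward Earth.
(Dividing each given speed by c = 3.00 × 10^8 m/s to work in units of c.)
Start: velocity of the spacecraft relative to Earth = 0.8033c.
Compose with the probe (u' = -0.777 in the spacecraft frame): u_1 = (-0.777 + 0.803) / (1 + (-0.777)·0.803) = 0.0267/0.3761 = 0.0709.
Compose with the beacon (u' = -0.813 in the probe frame): u_2 = (-0.813 + 0.071) / (1 + (-0.813)·0.071) = -0.7424/0.9423 = -0.7879.
So u = -0.7879 × 3.00 × 10^8 m/s.

-2.36 × 10^8 m/s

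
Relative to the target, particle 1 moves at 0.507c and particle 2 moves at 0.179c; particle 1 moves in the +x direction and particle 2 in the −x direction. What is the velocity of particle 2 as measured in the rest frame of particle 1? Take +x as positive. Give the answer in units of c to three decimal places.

β_A = 0.507, β_B = -0.179.
Transform to A's frame with the inverse velocity-addition law: u' = (u − v)/(1 − uv/c²), taking u = β_B and v = β_A.
u' = (-0.179 − 0.507) / (1 − (0.507)(-0.179)) = -0.6860/1.0908 = -0.6289.

-0.629c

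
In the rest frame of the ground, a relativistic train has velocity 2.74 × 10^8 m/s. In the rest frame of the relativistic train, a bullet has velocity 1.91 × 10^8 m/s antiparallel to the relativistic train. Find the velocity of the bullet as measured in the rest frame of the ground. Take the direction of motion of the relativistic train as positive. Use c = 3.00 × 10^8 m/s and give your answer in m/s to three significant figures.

In units of c (dividing by 3.00 × 10^8 m/s): v = 0.913, u' = -0.637.
u = (u' + v)/(1 + u'v/c²):
u = (-0.637 + 0.913) / (1 + (-0.637)·0.913) = 0.2767/0.4185 = 0.6611
Converting back: u = 0.6611 × 3.00 × 10^8 m/s.

+1.98 × 10^8 m/s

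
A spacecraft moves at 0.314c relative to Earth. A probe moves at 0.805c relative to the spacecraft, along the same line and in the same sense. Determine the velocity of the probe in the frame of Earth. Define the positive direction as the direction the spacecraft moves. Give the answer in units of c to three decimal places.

0.893c

With v = 0.314 and u' = 0.805 (in units of c),
u = (u' + v)/(1 + u'v/c²):
u = (0.805 + 0.314) / (1 + 0.805·0.314) = 1.1190/1.2528 = 0.8932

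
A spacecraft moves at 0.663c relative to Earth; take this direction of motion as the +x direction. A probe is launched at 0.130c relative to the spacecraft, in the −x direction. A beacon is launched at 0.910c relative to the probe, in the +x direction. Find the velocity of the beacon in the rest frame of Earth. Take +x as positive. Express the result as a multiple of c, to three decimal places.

+0.975c

Apply u = (u' + v)/(1 + u'v/c²) successively, working outward toward Earth.
Start: velocity of the spacecraft relative to Earth = 0.6630c.
Compose with the probe (u' = -0.130 in the spacecraft frame): u_1 = (-0.130 + 0.663) / (1 + (-0.130)·0.663) = 0.5330/0.9138 = 0.5833.
Compose with the beacon (u' = 0.910 in the probe frame): u_2 = (0.910 + 0.583) / (1 + 0.910·0.583) = 1.4933/1.5308 = 0.9755.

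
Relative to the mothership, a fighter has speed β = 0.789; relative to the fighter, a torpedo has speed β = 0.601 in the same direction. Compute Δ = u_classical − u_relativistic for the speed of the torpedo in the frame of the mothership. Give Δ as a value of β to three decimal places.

Δ = 0.447

Galilean: u_cl = 0.601 + 0.789 = 1.3900.
Relativistic: u_rel = (0.601 + 0.789) / (1 + 0.601·0.789) = 1.3900/1.4742 = 0.9429.
Δ = 1.3900 − 0.9429 = 0.4471.
(The classical prediction exceeds c; the relativistic result does not.)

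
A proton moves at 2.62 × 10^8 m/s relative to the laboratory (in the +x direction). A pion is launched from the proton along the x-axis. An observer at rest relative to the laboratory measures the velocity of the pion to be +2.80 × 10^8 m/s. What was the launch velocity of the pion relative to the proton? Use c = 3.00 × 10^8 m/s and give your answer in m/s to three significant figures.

+9.74 × 10^7 m/s

v = 0.873c, u = 0.933c.
Invert the composition law: u' = (u − v)/(1 − uv/c²).
u' = (0.933 − 0.873) / (1 − (0.933)(0.873)) = 0.0600/0.1849 = 0.3245.
u' = 0.3245 × 3.00 × 10^8 m/s.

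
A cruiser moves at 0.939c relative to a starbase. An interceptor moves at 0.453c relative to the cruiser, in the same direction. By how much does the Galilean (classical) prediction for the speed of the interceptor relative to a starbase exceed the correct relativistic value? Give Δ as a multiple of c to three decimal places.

Δ = 0.415c

Galilean: u_cl = 0.453 + 0.939 = 1.3920.
Relativistic: u_rel = (0.453 + 0.939) / (1 + 0.453·0.939) = 1.3920/1.4254 = 0.9766.
Δ = 1.3920 − 0.9766 = 0.4154.
(The classical prediction exceeds c; the relativistic result does not.)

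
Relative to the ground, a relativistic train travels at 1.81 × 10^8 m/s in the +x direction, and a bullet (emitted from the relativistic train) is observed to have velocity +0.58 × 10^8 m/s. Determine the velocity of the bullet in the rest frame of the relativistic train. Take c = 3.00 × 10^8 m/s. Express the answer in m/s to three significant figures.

v = 0.603c, u = 0.193c.
Invert the composition law: u' = (u − v)/(1 − uv/c²).
u' = (0.193 − 0.603) / (1 − (0.193)(0.603)) = -0.4100/0.8834 = -0.4641.
u' = -0.4641 × 3.00 × 10^8 m/s.

-1.39 × 10^8 m/s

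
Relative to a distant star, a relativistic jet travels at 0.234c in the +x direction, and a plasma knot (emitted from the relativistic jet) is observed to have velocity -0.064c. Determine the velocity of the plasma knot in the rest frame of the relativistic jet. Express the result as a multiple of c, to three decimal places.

Invert the composition law: u' = (u − v)/(1 − uv/c²).
u' = (-0.064 − 0.234) / (1 − (-0.064)(0.234)) = -0.2980/1.0150 = -0.2936.

-0.294c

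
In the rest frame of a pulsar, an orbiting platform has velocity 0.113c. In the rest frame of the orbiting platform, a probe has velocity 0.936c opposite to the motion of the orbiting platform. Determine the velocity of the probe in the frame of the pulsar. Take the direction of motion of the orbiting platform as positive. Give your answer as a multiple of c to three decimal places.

With v = 0.113 and u' = -0.936 (in units of c),
u = (u' + v)/(1 + u'v/c²):
u = (-0.936 + 0.113) / (1 + (-0.936)·0.113) = -0.8230/0.8942 = -0.9203

-0.920c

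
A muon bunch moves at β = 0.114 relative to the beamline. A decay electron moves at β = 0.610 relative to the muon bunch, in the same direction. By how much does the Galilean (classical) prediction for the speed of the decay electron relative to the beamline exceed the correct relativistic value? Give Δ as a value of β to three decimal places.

Galilean: u_cl = 0.610 + 0.114 = 0.7240.
Relativistic: u_rel = (0.610 + 0.114) / (1 + 0.610·0.114) = 0.7240/1.0695 = 0.6769.
Δ = 0.7240 − 0.6769 = 0.0471.

Δ = 0.047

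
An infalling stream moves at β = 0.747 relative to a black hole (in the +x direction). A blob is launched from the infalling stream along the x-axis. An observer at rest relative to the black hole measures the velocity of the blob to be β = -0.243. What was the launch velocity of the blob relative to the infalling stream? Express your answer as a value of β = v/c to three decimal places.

β = -0.838

Invert the composition law: u' = (u − v)/(1 − uv/c²).
u' = (-0.243 − 0.747) / (1 − (-0.243)(0.747)) = -0.9900/1.1815 = -0.8379.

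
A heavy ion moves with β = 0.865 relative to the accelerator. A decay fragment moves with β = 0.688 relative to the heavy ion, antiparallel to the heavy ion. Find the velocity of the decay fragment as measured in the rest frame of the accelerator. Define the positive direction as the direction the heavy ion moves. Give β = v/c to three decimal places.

β = +0.437

With v = 0.865 and u' = -0.688 (in units of c),
u = (u' + v)/(1 + u'v/c²):
u = (-0.688 + 0.865) / (1 + (-0.688)·0.865) = 0.1770/0.4049 = 0.4372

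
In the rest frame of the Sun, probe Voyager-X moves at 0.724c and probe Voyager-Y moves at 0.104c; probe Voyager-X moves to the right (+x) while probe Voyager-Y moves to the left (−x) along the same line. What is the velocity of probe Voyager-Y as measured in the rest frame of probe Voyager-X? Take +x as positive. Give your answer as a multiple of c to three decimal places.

-0.770c

β_A = 0.724, β_B = -0.104.
Transform to A's frame with the inverse velocity-addition law: u' = (u − v)/(1 − uv/c²), taking u = β_B and v = β_A.
u' = (-0.104 − 0.724) / (1 − (0.724)(-0.104)) = -0.8280/1.0753 = -0.7700.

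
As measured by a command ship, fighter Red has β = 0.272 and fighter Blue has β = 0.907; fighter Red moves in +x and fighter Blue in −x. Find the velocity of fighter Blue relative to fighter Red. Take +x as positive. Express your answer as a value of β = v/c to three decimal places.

β = -0.946

β_A = 0.272, β_B = -0.907.
Transform to A's frame with the inverse velocity-addition law: u' = (u − v)/(1 − uv/c²), taking u = β_B and v = β_A.
u' = (-0.907 − 0.272) / (1 − (0.272)(-0.907)) = -1.1790/1.2467 = -0.9457.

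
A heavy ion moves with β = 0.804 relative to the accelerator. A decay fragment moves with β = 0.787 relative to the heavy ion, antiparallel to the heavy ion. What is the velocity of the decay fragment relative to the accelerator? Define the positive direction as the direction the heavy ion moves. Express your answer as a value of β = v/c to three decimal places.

With v = 0.804 and u' = -0.787 (in units of c),
u = (u' + v)/(1 + u'v/c²):
u = (-0.787 + 0.804) / (1 + (-0.787)·0.804) = 0.0170/0.3673 = 0.0463
(Galilean addition would give +0.017c.)

β = +0.046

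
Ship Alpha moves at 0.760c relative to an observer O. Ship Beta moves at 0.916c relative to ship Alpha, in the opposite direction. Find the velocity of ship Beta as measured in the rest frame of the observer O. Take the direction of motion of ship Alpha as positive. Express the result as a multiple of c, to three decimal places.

-0.513c

With v = 0.760 and u' = -0.916 (in units of c),
u = (u' + v)/(1 + u'v/c²):
u = (-0.916 + 0.760) / (1 + (-0.916)·0.760) = -0.1560/0.3038 = -0.5134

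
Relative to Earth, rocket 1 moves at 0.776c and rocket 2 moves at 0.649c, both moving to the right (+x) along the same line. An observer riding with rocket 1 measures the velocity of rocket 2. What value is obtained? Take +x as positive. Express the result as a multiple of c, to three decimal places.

-0.256c

β_A = 0.776, β_B = 0.649.
Transform to A's frame with the inverse velocity-addition law: u' = (u − v)/(1 − uv/c²), taking u = β_B and v = β_A.
u' = (0.649 − 0.776) / (1 − (0.776)(0.649)) = -0.1270/0.4964 = -0.2559.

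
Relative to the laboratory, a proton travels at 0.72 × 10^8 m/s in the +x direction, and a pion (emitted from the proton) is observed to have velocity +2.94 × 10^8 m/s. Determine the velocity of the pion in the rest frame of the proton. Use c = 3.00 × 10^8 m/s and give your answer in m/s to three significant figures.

+2.90 × 10^8 m/s

v = 0.240c, u = 0.980c.
Invert the composition law: u' = (u − v)/(1 − uv/c²).
u' = (0.980 − 0.240) / (1 − (0.980)(0.240)) = 0.7400/0.7648 = 0.9676.
u' = 0.9676 × 3.00 × 10^8 m/s.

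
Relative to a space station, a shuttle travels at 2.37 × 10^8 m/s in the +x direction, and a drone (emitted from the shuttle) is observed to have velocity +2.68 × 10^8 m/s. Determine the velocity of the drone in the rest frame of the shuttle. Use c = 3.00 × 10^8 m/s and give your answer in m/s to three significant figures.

v = 0.790c, u = 0.893c.
Invert the composition law: u' = (u − v)/(1 − uv/c²).
u' = (0.893 − 0.790) / (1 − (0.893)(0.790)) = 0.1033/0.2943 = 0.3512.
u' = 0.3512 × 3.00 × 10^8 m/s.

+1.05 × 10^8 m/s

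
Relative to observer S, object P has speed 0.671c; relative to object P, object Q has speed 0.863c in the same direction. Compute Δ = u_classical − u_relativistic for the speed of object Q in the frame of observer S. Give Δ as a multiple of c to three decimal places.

Galilean: u_cl = 0.863 + 0.671 = 1.5340.
Relativistic: u_rel = (0.863 + 0.671) / (1 + 0.863·0.671) = 1.5340/1.5791 = 0.9715.
Δ = 1.5340 − 0.9715 = 0.5625.
(The classical prediction exceeds c; the relativistic result does not.)

Δ = 0.563c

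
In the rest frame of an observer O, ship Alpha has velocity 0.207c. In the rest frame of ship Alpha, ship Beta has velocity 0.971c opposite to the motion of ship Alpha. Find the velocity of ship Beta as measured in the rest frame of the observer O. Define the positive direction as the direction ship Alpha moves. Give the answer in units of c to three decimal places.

-0.956c

With v = 0.207 and u' = -0.971 (in units of c),
u = (u' + v)/(1 + u'v/c²):
u = (-0.971 + 0.207) / (1 + (-0.971)·0.207) = -0.7640/0.7990 = -0.9562
(Galilean addition would give -0.764c.)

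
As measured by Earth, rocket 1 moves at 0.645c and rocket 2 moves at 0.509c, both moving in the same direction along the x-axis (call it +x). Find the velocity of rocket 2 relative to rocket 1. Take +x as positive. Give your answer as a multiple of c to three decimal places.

β_A = 0.645, β_B = 0.509.
Transform to A's frame with the inverse velocity-addition law: u' = (u − v)/(1 − uv/c²), taking u = β_B and v = β_A.
u' = (0.509 − 0.645) / (1 − (0.645)(0.509)) = -0.1360/0.6717 = -0.2025.

-0.202c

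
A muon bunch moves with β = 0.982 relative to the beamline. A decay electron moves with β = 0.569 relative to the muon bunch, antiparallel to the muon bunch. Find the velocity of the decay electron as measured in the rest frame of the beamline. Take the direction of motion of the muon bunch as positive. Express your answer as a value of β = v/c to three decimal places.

β = +0.936

With v = 0.982 and u' = -0.569 (in units of c),
u = (u' + v)/(1 + u'v/c²):
u = (-0.569 + 0.982) / (1 + (-0.569)·0.982) = 0.4130/0.4412 = 0.9360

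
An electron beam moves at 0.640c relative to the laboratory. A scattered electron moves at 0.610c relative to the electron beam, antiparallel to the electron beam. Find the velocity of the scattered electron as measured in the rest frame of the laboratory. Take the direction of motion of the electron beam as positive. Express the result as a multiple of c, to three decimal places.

+0.049c

With v = 0.640 and u' = -0.610 (in units of c),
u = (u' + v)/(1 + u'v/c²):
u = (-0.610 + 0.640) / (1 + (-0.610)·0.640) = 0.0300/0.6096 = 0.0492
(Galilean addition would give +0.030c.)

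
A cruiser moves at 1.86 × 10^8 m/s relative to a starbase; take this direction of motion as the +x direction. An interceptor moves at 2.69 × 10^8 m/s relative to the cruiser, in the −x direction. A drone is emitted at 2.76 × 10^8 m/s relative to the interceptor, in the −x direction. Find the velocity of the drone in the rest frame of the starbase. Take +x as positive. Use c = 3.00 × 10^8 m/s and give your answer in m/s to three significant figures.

-2.94 × 10^8 m/s

Apply u = (u' + v)/(1 + u'v/c²) successively, working outward toward the starbase.
(Dividing each given speed by c = 3.00 × 10^8 m/s to work in units of c.)
Start: velocity of the cruiser relative to the starbase = 0.6200c.
Compose with the interceptor (u' = -0.897 in the cruiser frame): u_1 = (-0.897 + 0.620) / (1 + (-0.897)·0.620) = -0.2767/0.4441 = -0.6230.
Compose with the drone (u' = -0.920 in the interceptor frame): u_2 = (-0.920 + (-0.623)) / (1 + (-0.920)·(-0.623)) = -1.5430/1.5732 = -0.9808.
So u = -0.9808 × 3.00 × 10^8 m/s.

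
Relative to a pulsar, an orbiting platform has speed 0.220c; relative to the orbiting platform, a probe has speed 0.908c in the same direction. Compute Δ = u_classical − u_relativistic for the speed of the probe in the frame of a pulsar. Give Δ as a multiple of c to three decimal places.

Galilean: u_cl = 0.908 + 0.220 = 1.1280.
Relativistic: u_rel = (0.908 + 0.220) / (1 + 0.908·0.220) = 1.1280/1.1998 = 0.9402.
Δ = 1.1280 − 0.9402 = 0.1878.
(The classical prediction exceeds c; the relativistic result does not.)

Δ = 0.188c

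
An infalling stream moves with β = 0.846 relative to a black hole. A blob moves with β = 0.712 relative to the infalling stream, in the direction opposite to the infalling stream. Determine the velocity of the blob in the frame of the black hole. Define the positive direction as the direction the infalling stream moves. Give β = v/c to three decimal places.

β = +0.337

With v = 0.846 and u' = -0.712 (in units of c),
u = (u' + v)/(1 + u'v/c²):
u = (-0.712 + 0.846) / (1 + (-0.712)·0.846) = 0.1340/0.3976 = 0.3370
(Galilean addition would give +0.134c.)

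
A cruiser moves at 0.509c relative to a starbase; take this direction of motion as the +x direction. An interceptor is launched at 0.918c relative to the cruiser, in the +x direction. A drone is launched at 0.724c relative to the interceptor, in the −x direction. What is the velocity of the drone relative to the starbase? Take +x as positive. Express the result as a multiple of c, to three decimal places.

+0.840c

Apply u = (u' + v)/(1 + u'v/c²) successively, working outward toward the starbase.
Start: velocity of the cruiser relative to the starbase = 0.5090c.
Compose with the interceptor (u' = 0.918 in the cruiser frame): u_1 = (0.918 + 0.509) / (1 + 0.918·0.509) = 1.4270/1.4673 = 0.9726.
Compose with the drone (u' = -0.724 in the interceptor frame): u_2 = (-0.724 + 0.973) / (1 + (-0.724)·0.973) = 0.2486/0.2959 = 0.8401.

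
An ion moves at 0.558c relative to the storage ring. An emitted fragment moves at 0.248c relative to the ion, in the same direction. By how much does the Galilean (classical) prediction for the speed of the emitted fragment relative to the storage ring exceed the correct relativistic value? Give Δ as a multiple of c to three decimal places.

Δ = 0.098c

Galilean: u_cl = 0.248 + 0.558 = 0.8060.
Relativistic: u_rel = (0.248 + 0.558) / (1 + 0.248·0.558) = 0.8060/1.1384 = 0.7080.
Δ = 0.8060 − 0.7080 = 0.0980.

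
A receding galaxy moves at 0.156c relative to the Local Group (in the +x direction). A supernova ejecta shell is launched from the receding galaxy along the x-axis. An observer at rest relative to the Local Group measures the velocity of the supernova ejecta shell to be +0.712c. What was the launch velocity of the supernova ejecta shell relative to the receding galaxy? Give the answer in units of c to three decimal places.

+0.625c

Invert the composition law: u' = (u − v)/(1 − uv/c²).
u' = (0.712 − 0.156) / (1 − (0.712)(0.156)) = 0.5560/0.8889 = 0.6255.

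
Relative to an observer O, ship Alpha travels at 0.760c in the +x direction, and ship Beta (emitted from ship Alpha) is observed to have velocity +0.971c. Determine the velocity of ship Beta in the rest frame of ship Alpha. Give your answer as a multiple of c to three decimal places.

Invert the composition law: u' = (u − v)/(1 − uv/c²).
u' = (0.971 − 0.760) / (1 − (0.971)(0.760)) = 0.2110/0.2620 = 0.8052.

+0.805c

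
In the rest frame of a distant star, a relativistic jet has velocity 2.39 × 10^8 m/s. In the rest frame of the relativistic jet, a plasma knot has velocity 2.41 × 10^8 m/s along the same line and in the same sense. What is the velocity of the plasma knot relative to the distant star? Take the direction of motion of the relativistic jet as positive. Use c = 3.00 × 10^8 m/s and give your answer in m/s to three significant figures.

In units of c (dividing by 3.00 × 10^8 m/s): v = 0.797, u' = 0.803.
u = (u' + v)/(1 + u'v/c²):
u = (0.803 + 0.797) / (1 + 0.803·0.797) = 1.6000/1.6400 = 0.9756
(Galilean addition would give +1.600c, exceeding c.)
Converting back: u = 0.9756 × 3.00 × 10^8 m/s.

2.93 × 10^8 m/s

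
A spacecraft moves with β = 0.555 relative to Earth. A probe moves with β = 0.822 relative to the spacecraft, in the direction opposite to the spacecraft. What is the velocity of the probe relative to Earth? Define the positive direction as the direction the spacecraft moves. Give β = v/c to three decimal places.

β = -0.491

With v = 0.555 and u' = -0.822 (in units of c),
u = (u' + v)/(1 + u'v/c²):
u = (-0.822 + 0.555) / (1 + (-0.822)·0.555) = -0.2670/0.5438 = -0.4910
(Galilean addition would give -0.267c.)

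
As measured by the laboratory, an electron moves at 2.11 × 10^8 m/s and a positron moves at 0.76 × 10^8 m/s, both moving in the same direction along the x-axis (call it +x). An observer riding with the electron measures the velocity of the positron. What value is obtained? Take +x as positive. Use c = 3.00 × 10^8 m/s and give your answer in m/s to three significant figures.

β_A = 0.703, β_B = 0.253 (dividing each by c = 3.00 × 10^8 m/s).
Transform to A's frame with the inverse velocity-addition law: u' = (u − v)/(1 − uv/c²), taking u = β_B and v = β_A.
u' = (0.253 − 0.703) / (1 − (0.703)(0.253)) = -0.4500/0.8218 = -0.5476.
u' = -0.5476 × 3.00 × 10^8 m/s.

-1.64 × 10^8 m/s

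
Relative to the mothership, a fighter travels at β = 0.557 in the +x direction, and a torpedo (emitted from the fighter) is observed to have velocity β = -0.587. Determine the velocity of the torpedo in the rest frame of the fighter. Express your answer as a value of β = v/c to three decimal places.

Invert the composition law: u' = (u − v)/(1 − uv/c²).
u' = (-0.587 − 0.557) / (1 − (-0.587)(0.557)) = -1.1440/1.3270 = -0.8621.

β = -0.862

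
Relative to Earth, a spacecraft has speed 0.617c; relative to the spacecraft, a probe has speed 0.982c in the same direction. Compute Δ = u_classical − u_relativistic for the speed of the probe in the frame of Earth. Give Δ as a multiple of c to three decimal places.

Δ = 0.603c

Galilean: u_cl = 0.982 + 0.617 = 1.5990.
Relativistic: u_rel = (0.982 + 0.617) / (1 + 0.982·0.617) = 1.5990/1.6059 = 0.9957.
Δ = 1.5990 − 0.9957 = 0.6033.
(The classical prediction exceeds c; the relativistic result does not.)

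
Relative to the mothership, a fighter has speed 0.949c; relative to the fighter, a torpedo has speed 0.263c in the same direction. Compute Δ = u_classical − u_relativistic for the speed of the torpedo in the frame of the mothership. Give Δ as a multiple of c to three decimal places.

Galilean: u_cl = 0.263 + 0.949 = 1.2120.
Relativistic: u_rel = (0.263 + 0.949) / (1 + 0.263·0.949) = 1.2120/1.2496 = 0.9699.
Δ = 1.2120 − 0.9699 = 0.2421.
(The classical prediction exceeds c; the relativistic result does not.)

Δ = 0.242c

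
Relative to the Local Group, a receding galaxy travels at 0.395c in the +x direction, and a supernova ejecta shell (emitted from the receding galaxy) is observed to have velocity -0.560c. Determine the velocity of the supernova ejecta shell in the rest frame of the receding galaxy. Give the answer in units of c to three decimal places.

-0.782c

Invert the composition law: u' = (u − v)/(1 − uv/c²).
u' = (-0.560 − 0.395) / (1 − (-0.560)(0.395)) = -0.9550/1.2212 = -0.7820.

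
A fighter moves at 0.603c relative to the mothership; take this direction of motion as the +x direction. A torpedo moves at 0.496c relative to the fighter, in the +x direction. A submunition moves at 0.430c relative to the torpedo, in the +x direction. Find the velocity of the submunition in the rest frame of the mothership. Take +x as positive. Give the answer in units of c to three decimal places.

0.936c

Apply u = (u' + v)/(1 + u'v/c²) successively, working outward toward the mothership.
Start: velocity of the fighter relative to the mothership = 0.6030c.
Compose with the torpedo (u' = 0.496 in the fighter frame): u_1 = (0.496 + 0.603) / (1 + 0.496·0.603) = 1.0990/1.2991 = 0.8460.
Compose with the submunition (u' = 0.430 in the torpedo frame): u_2 = (0.430 + 0.846) / (1 + 0.430·0.846) = 1.2760/1.3638 = 0.9356.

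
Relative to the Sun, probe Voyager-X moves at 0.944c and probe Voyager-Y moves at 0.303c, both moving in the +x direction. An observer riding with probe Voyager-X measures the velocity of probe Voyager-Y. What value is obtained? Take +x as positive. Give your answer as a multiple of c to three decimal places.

-0.898c

β_A = 0.944, β_B = 0.303.
Transform to A's frame with the inverse velocity-addition law: u' = (u − v)/(1 − uv/c²), taking u = β_B and v = β_A.
u' = (0.303 − 0.944) / (1 − (0.944)(0.303)) = -0.6410/0.7140 = -0.8978.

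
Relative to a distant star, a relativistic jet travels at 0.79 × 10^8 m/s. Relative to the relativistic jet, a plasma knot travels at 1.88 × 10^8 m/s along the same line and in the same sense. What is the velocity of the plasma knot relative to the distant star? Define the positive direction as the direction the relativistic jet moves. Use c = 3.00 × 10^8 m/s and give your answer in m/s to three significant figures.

2.29 × 10^8 m/s

In units of c (dividing by 3.00 × 10^8 m/s): v = 0.263, u' = 0.627.
u = (u' + v)/(1 + u'v/c²):
u = (0.627 + 0.263) / (1 + 0.627·0.263) = 0.8900/1.1650 = 0.7639
Converting back: u = 0.7639 × 3.00 × 10^8 m/s.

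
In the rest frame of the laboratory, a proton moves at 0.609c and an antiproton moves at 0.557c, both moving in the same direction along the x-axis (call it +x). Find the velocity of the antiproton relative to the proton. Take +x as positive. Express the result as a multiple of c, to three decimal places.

β_A = 0.609, β_B = 0.557.
Transform to A's frame with the inverse velocity-addition law: u' = (u − v)/(1 − uv/c²), taking u = β_B and v = β_A.
u' = (0.557 − 0.609) / (1 − (0.609)(0.557)) = -0.0520/0.6608 = -0.0787.

-0.079c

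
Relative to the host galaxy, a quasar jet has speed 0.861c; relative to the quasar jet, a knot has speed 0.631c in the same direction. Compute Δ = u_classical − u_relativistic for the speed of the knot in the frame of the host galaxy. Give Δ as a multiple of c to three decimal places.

Δ = 0.525c

Galilean: u_cl = 0.631 + 0.861 = 1.4920.
Relativistic: u_rel = (0.631 + 0.861) / (1 + 0.631·0.861) = 1.4920/1.5433 = 0.9668.
Δ = 1.4920 − 0.9668 = 0.5252.
(The classical prediction exceeds c; the relativistic result does not.)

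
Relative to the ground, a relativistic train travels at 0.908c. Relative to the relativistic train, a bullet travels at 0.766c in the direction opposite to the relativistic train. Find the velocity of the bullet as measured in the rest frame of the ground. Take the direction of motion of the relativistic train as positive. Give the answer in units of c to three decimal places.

+0.466c

With v = 0.908 and u' = -0.766 (in units of c),
u = (u' + v)/(1 + u'v/c²):
u = (-0.766 + 0.908) / (1 + (-0.766)·0.908) = 0.1420/0.3045 = 0.4664
(Galilean addition would give +0.142c.)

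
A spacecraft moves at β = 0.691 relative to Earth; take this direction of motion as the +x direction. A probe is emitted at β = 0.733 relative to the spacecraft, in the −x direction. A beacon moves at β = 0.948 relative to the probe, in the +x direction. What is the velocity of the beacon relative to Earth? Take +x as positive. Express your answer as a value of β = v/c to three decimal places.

β = +0.939

Apply u = (u' + v)/(1 + u'v/c²) successively, working outward toward Earth.
Start: velocity of the spacecraft relative to Earth = 0.6910c.
Compose with the probe (u' = -0.733 in the spacecraft frame): u_1 = (-0.733 + 0.691) / (1 + (-0.733)·0.691) = -0.0420/0.4935 = -0.0851.
Compose with the beacon (u' = 0.948 in the probe frame): u_2 = (0.948 + (-0.085)) / (1 + 0.948·(-0.085)) = 0.8629/0.9193 = 0.9386.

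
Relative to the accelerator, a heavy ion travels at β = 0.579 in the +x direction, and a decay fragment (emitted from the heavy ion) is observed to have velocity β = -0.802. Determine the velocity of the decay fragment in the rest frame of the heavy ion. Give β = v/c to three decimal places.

Invert the composition law: u' = (u − v)/(1 − uv/c²).
u' = (-0.802 − 0.579) / (1 − (-0.802)(0.579)) = -1.3810/1.4644 = -0.9431.

β = -0.943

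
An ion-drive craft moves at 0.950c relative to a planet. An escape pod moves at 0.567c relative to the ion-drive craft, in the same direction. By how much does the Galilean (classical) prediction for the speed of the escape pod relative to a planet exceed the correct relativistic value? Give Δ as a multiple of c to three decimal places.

Δ = 0.531c

Galilean: u_cl = 0.567 + 0.950 = 1.5170.
Relativistic: u_rel = (0.567 + 0.950) / (1 + 0.567·0.950) = 1.5170/1.5387 = 0.9859.
Δ = 1.5170 − 0.9859 = 0.5311.
(The classical prediction exceeds c; the relativistic result does not.)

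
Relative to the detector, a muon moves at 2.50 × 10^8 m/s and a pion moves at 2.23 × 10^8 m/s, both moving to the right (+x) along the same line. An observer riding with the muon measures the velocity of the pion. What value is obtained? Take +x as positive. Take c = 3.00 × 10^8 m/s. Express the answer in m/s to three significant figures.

-7.09 × 10^7 m/s

β_A = 0.833, β_B = 0.743 (dividing each by c = 3.00 × 10^8 m/s).
Transform to A's frame with the inverse velocity-addition law: u' = (u − v)/(1 − uv/c²), taking u = β_B and v = β_A.
u' = (0.743 − 0.833) / (1 − (0.833)(0.743)) = -0.0900/0.3806 = -0.2365.
u' = -0.2365 × 3.00 × 10^8 m/s.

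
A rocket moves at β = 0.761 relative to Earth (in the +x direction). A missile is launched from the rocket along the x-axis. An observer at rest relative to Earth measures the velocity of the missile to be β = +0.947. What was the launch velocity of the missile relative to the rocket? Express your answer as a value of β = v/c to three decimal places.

β = +0.666

Invert the composition law: u' = (u − v)/(1 − uv/c²).
u' = (0.947 − 0.761) / (1 − (0.947)(0.761)) = 0.1860/0.2793 = 0.6659.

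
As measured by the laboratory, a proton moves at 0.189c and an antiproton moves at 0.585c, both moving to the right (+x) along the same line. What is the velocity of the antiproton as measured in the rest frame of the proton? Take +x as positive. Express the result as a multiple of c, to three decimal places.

+0.445c

β_A = 0.189, β_B = 0.585.
Transform to A's frame with the inverse velocity-addition law: u' = (u − v)/(1 − uv/c²), taking u = β_B and v = β_A.
u' = (0.585 − 0.189) / (1 − (0.189)(0.585)) = 0.3960/0.8894 = 0.4452.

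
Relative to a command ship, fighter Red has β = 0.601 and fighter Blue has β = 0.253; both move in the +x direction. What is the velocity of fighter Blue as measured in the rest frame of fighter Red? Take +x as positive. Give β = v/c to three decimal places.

β = -0.410

β_A = 0.601, β_B = 0.253.
Transform to A's frame with the inverse velocity-addition law: u' = (u − v)/(1 − uv/c²), taking u = β_B and v = β_A.
u' = (0.253 − 0.601) / (1 − (0.601)(0.253)) = -0.3480/0.8479 = -0.4104.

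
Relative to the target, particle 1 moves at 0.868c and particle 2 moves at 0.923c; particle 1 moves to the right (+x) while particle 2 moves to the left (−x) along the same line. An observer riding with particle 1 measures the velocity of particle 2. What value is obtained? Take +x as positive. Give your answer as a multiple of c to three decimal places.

β_A = 0.868, β_B = -0.923.
Transform to A's frame with the inverse velocity-addition law: u' = (u − v)/(1 − uv/c²), taking u = β_B and v = β_A.
u' = (-0.923 − 0.868) / (1 − (0.868)(-0.923)) = -1.7910/1.8012 = -0.9944.

-0.994c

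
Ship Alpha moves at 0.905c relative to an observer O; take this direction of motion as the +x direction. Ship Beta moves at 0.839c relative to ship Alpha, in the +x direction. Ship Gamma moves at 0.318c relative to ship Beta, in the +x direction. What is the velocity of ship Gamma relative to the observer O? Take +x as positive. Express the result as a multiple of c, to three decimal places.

0.995c

Apply u = (u' + v)/(1 + u'v/c²) successively, working outward toward the observer O.
Start: velocity of ship Alpha relative to the observer O = 0.9050c.
Compose with ship Beta (u' = 0.839 in ship Alpha frame): u_1 = (0.839 + 0.905) / (1 + 0.839·0.905) = 1.7440/1.7593 = 0.9913.
Compose with ship Gamma (u' = 0.318 in ship Beta frame): u_2 = (0.318 + 0.991) / (1 + 0.318·0.991) = 1.3093/1.3152 = 0.9955.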